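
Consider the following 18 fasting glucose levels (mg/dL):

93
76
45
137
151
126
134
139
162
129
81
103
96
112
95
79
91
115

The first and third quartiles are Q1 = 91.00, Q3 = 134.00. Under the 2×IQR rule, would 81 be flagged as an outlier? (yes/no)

IQR = Q3 − Q1 = 134.00 − 91.00 = 43.00.
Lower fence = Q1 − 2·IQR = 91.00 − 86.00 = 5.00.
Upper fence = Q3 + 2·IQR = 134.00 + 86.00 = 220.00.
81 lies within [5.00, 220.00].

no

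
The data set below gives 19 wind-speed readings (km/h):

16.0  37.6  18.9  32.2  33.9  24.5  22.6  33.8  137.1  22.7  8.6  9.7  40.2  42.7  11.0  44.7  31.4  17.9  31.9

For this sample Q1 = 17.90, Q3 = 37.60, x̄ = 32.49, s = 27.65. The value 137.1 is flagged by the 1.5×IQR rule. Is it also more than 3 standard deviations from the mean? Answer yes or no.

yes

z = (137.1 − 32.49) / 27.65 = 3.78.
|z| = 3.78 > 3.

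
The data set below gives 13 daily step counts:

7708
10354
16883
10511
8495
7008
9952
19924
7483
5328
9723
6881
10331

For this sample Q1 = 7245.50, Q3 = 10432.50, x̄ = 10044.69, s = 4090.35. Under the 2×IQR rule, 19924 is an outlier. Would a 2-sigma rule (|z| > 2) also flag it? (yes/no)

z = (19924 − 10044.69) / 4090.35 = 2.42.
|z| = 2.42 > 2.

yes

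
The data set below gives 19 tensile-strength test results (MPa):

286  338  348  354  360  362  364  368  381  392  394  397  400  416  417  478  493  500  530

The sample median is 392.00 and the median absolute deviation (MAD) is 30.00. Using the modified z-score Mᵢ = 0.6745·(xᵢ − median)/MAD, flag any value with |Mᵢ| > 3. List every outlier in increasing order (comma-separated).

|Mᵢ| > 3 ⇔ |xᵢ − 392.00| > 3·30.00/0.6745 = 133.43.
So outliers lie outside [258.57, 525.43].
530: M = 3.10 → outlier.

530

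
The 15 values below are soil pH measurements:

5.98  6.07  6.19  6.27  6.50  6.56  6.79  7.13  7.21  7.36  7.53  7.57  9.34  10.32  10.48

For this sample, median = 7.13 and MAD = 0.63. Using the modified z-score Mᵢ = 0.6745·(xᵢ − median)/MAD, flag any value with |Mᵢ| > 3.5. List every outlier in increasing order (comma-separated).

|Mᵢ| > 3.5 ⇔ |xᵢ − 7.13| > 3.5·0.63/0.6745 = 3.27.
So outliers lie outside [3.86, 10.40].
10.48: M = 3.59 → outlier.

10.48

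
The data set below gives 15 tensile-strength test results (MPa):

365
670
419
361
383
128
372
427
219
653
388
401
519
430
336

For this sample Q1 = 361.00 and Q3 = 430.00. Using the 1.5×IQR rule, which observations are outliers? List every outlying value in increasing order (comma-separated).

IQR = Q3 − Q1 = 430.00 − 361.00 = 69.00.
Lower fence = Q1 − 1.5·IQR = 361.00 − 103.50 = 257.50.
Upper fence = Q3 + 1.5·IQR = 430.00 + 103.50 = 533.50.
128 < 257.50 → outlier.
219 < 257.50 → outlier.
653 > 533.50 → outlier.
670 > 533.50 → outlier.
All remaining values lie within [257.50, 533.50].

128, 219, 653, 670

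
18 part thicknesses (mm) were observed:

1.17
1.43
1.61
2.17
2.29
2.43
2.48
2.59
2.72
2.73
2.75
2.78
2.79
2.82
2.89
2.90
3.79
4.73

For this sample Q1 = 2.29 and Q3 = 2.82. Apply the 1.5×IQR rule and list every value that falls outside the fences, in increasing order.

IQR = Q3 − Q1 = 2.82 − 2.29 = 0.53.
Lower fence = Q1 − 1.5·IQR = 2.29 − 0.795 = 1.495.
Upper fence = Q3 + 1.5·IQR = 2.82 + 0.795 = 3.615.
1.17 < 1.495 → outlier.
1.43 < 1.495 → outlier.
3.79 > 3.615 → outlier.
4.73 > 3.615 → outlier.
All remaining values lie within [1.495, 3.615].

1.17, 1.43, 3.79, 4.73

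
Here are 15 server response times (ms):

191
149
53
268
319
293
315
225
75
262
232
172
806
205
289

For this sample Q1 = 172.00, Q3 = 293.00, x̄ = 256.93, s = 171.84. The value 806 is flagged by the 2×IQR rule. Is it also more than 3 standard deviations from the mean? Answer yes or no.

z = (806 − 256.93) / 171.84 = 3.20.
|z| = 3.20 > 3.

yes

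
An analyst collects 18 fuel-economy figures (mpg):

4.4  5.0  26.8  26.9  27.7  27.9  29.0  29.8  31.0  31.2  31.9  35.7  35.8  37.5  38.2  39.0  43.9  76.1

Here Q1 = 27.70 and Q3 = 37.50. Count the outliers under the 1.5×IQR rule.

IQR = 9.80; fences at 27.70 − 14.70 = 13.00 and 37.50 + 14.70 = 52.20.
Outside the cutoffs: 4.4, 5.0, 76.1.

3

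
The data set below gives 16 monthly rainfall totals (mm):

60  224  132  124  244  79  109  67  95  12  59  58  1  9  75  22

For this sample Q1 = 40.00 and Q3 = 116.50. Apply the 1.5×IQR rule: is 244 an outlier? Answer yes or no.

yes

IQR = Q3 − Q1 = 116.50 − 40.00 = 76.50.
Lower fence = Q1 − 1.5·IQR = 40.00 − 114.75 = -74.75.
Upper fence = Q3 + 1.5·IQR = 116.50 + 114.75 = 231.25.
244 lies above the upper fence.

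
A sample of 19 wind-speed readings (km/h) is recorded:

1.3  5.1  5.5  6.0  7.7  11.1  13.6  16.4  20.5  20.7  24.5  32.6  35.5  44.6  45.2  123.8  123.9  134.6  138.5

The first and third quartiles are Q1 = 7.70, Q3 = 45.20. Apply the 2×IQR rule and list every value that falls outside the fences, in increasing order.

123.8, 123.9, 134.6, 138.5

IQR = Q3 − Q1 = 45.20 − 7.70 = 37.50.
Lower fence = Q1 − 2·IQR = 7.70 − 75.00 = -67.30.
Upper fence = Q3 + 2·IQR = 45.20 + 75.00 = 120.20.
123.8 > 120.20 → outlier.
123.9 > 120.20 → outlier.
134.6 > 120.20 → outlier.
138.5 > 120.20 → outlier.
All remaining values lie within [-67.30, 120.20].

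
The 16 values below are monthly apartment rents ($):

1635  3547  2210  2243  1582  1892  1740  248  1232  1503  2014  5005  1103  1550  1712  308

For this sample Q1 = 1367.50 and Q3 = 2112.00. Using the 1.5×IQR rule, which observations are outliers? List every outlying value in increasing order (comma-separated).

248, 3547, 5005

IQR = Q3 − Q1 = 2112.00 − 1367.50 = 744.50.
Lower fence = Q1 − 1.5·IQR = 1367.50 − 1116.75 = 250.75.
Upper fence = Q3 + 1.5·IQR = 2112.00 + 1116.75 = 3228.75.
248 < 250.75 → outlier.
3547 > 3228.75 → outlier.
5005 > 3228.75 → outlier.
All remaining values lie within [250.75, 3228.75].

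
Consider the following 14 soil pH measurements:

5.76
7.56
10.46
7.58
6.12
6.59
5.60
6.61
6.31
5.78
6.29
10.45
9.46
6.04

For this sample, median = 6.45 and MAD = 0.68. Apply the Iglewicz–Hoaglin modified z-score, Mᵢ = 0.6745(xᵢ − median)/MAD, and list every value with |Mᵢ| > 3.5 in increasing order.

|Mᵢ| > 3.5 ⇔ |xᵢ − 6.45| > 3.5·0.68/0.6745 = 3.53.
So outliers lie outside [2.92, 9.98].
10.45: M = 3.97 → outlier.
10.46: M = 3.98 → outlier.

10.45, 10.46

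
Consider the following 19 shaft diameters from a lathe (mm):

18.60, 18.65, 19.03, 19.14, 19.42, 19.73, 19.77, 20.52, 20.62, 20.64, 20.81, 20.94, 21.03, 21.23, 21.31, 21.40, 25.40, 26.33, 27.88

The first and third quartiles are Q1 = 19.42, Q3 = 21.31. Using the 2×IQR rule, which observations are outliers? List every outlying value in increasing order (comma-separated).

IQR = Q3 − Q1 = 21.31 − 19.42 = 1.89.
Lower fence = Q1 − 2·IQR = 19.42 − 3.78 = 15.64.
Upper fence = Q3 + 2·IQR = 21.31 + 3.78 = 25.09.
25.40 > 25.09 → outlier.
26.33 > 25.09 → outlier.
27.88 > 25.09 → outlier.
All remaining values lie within [15.64, 25.09].

25.40, 26.33, 27.88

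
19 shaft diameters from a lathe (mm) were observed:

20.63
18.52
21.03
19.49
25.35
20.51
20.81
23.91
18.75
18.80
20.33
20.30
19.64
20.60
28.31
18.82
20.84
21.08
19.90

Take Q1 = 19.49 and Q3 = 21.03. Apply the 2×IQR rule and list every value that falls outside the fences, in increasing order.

25.35, 28.31

IQR = Q3 − Q1 = 21.03 − 19.49 = 1.54.
Lower fence = Q1 − 2·IQR = 19.49 − 3.08 = 16.41.
Upper fence = Q3 + 2·IQR = 21.03 + 3.08 = 24.11.
25.35 > 24.11 → outlier.
28.31 > 24.11 → outlier.
All remaining values lie within [16.41, 24.11].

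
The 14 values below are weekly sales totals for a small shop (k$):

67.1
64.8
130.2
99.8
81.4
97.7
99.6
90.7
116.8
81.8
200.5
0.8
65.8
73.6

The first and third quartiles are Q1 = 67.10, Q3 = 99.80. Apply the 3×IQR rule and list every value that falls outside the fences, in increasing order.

200.5

IQR = Q3 − Q1 = 99.80 − 67.10 = 32.70.
Lower fence = Q1 − 3·IQR = 67.10 − 98.10 = -31.00.
Upper fence = Q3 + 3·IQR = 99.80 + 98.10 = 197.90.
200.5 > 197.90 → outlier.
All remaining values lie within [-31.00, 197.90].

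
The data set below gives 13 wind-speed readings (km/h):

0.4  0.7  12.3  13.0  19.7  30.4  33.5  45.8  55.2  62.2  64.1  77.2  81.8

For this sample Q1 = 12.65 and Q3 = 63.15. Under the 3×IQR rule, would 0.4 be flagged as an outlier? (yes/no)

IQR = Q3 − Q1 = 63.15 − 12.65 = 50.50.
Lower fence = Q1 − 3·IQR = 12.65 − 151.50 = -138.85.
Upper fence = Q3 + 3·IQR = 63.15 + 151.50 = 214.65.
0.4 lies within [-138.85, 214.65].

no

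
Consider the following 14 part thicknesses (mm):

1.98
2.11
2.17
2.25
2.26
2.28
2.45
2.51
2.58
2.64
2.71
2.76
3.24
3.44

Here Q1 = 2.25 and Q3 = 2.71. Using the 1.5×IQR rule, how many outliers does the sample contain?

IQR = 0.46; fences at 2.25 − 0.69 = 1.56 and 2.71 + 0.69 = 3.40.
Outside the cutoffs: 3.44.

1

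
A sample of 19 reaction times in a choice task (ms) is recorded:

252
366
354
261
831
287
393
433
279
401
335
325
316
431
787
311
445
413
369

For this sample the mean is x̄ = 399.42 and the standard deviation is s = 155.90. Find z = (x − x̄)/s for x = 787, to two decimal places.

z = (787 − 399.42) / 155.90 = 2.49.

2.49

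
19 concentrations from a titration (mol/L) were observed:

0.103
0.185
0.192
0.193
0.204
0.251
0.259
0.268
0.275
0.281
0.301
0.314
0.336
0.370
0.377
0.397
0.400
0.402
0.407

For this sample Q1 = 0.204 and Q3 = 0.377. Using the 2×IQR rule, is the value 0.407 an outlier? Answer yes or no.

no

IQR = Q3 − Q1 = 0.377 − 0.204 = 0.173.
Lower fence = Q1 − 2·IQR = 0.204 − 0.346 = -0.142.
Upper fence = Q3 + 2·IQR = 0.377 + 0.346 = 0.723.
0.407 lies within [-0.142, 0.723].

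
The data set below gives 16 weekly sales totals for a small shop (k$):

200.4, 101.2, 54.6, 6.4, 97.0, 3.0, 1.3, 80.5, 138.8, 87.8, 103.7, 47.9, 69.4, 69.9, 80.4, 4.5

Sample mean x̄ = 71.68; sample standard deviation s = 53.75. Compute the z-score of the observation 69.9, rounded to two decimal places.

z = (69.9 − 71.68) / 53.75 = -0.03.

-0.03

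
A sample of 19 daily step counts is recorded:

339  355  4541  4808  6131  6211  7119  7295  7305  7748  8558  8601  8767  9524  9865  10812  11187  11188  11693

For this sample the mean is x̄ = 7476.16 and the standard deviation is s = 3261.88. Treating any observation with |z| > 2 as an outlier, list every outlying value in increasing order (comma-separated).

339, 355

Cutoffs at x̄ ± 2s: 7476.16 ± 2·3261.88 = [952.40, 13999.92].
339: z = -2.19, |z| > 2 → outlier.
355: z = -2.18, |z| > 2 → outlier.
Every other value lies within [952.40, 13999.92].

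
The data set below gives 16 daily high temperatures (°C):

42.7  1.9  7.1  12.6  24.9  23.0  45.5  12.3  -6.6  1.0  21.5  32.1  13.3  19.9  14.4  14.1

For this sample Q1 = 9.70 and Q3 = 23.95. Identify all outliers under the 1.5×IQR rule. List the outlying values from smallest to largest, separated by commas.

45.5

IQR = Q3 − Q1 = 23.95 − 9.70 = 14.25.
Lower fence = Q1 − 1.5·IQR = 9.70 − 21.375 = -11.675.
Upper fence = Q3 + 1.5·IQR = 23.95 + 21.375 = 45.325.
45.5 > 45.325 → outlier.
All remaining values lie within [-11.675, 45.325].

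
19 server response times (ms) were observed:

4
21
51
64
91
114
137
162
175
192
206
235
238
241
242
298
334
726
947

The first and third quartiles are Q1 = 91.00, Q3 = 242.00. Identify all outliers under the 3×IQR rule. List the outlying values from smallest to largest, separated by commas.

IQR = Q3 − Q1 = 242.00 − 91.00 = 151.00.
Lower fence = Q1 − 3·IQR = 91.00 − 453.00 = -362.00.
Upper fence = Q3 + 3·IQR = 242.00 + 453.00 = 695.00.
726 > 695.00 → outlier.
947 > 695.00 → outlier.
All remaining values lie within [-362.00, 695.00].

726, 947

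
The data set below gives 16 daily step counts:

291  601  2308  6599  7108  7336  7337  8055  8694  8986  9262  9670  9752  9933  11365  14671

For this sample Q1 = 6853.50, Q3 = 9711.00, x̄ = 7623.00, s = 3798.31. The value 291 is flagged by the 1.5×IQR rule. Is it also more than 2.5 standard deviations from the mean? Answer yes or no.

z = (291 − 7623.00) / 3798.31 = -1.93.
|z| = 1.93 ≤ 2.5.

no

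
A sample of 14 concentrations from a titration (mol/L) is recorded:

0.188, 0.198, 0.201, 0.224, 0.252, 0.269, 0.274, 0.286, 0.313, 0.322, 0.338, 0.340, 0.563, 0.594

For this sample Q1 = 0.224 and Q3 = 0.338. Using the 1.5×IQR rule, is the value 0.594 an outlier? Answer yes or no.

IQR = Q3 − Q1 = 0.338 − 0.224 = 0.114.
Lower fence = Q1 − 1.5·IQR = 0.224 − 0.171 = 0.053.
Upper fence = Q3 + 1.5·IQR = 0.338 + 0.171 = 0.509.
0.594 lies above the upper fence.

yes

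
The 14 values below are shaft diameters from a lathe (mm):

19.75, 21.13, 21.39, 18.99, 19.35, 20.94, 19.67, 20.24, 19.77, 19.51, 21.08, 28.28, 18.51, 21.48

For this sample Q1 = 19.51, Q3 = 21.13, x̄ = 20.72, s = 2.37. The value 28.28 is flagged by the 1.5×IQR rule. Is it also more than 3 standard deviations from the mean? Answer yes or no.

yes

z = (28.28 − 20.72) / 2.37 = 3.19.
|z| = 3.19 > 3.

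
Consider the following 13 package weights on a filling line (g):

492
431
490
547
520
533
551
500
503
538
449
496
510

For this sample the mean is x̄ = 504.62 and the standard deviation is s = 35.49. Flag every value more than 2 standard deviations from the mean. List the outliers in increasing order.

Cutoffs at x̄ ± 2s: 504.62 ± 2·35.49 = [433.64, 575.60].
431: z = -2.07, |z| > 2 → outlier.
Every other value lies within [433.64, 575.60].

431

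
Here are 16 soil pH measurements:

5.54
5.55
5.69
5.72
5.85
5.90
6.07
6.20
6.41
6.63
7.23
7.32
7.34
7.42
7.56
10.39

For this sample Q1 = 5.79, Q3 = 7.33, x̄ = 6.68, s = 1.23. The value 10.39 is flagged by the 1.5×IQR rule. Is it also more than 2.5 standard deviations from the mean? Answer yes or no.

yes

z = (10.39 − 6.68) / 1.23 = 3.02.
|z| = 3.02 > 2.5.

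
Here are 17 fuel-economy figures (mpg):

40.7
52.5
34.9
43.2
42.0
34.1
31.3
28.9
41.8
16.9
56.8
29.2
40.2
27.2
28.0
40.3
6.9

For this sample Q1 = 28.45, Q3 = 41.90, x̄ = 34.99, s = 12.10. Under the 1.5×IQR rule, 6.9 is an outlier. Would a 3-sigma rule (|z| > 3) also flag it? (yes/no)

no

z = (6.9 − 34.99) / 12.10 = -2.32.
|z| = 2.32 ≤ 3.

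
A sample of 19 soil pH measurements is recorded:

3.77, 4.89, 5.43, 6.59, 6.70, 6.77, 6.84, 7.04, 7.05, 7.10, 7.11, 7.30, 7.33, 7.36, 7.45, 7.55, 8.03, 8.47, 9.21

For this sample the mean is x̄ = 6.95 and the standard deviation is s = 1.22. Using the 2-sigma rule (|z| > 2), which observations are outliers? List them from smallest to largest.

3.77

Cutoffs at x̄ ± 2s: 6.95 ± 2·1.22 = [4.51, 9.39].
3.77: z = -2.61, |z| > 2 → outlier.
Every other value lies within [4.51, 9.39].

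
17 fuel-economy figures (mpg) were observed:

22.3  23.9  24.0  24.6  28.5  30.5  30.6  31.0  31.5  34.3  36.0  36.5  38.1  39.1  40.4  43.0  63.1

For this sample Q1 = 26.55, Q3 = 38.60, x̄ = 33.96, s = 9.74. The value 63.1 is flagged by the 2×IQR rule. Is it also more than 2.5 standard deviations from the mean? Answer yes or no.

yes

z = (63.1 − 33.96) / 9.74 = 2.99.
|z| = 2.99 > 2.5.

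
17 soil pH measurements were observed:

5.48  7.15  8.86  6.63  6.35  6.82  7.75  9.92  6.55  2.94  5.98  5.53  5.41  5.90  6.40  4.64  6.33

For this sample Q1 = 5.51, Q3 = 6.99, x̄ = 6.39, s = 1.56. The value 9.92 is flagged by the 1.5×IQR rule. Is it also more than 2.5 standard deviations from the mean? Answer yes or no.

z = (9.92 − 6.39) / 1.56 = 2.26.
|z| = 2.26 ≤ 2.5.

no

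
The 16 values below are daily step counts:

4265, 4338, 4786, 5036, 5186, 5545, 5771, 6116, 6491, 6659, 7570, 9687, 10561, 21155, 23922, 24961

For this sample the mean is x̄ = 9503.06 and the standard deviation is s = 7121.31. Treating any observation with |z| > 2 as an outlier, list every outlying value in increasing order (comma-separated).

Cutoffs at x̄ ± 2s: 9503.06 ± 2·7121.31 = [-4739.56, 23745.68].
23922: z = 2.02, |z| > 2 → outlier.
24961: z = 2.17, |z| > 2 → outlier.
Every other value lies within [-4739.56, 23745.68].

23922, 24961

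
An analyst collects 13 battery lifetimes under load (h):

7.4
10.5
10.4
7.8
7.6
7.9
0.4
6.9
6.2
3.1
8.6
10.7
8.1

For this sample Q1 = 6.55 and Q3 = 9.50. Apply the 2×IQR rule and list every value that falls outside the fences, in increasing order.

0.4

IQR = Q3 − Q1 = 9.50 − 6.55 = 2.95.
Lower fence = Q1 − 2·IQR = 6.55 − 5.90 = 0.65.
Upper fence = Q3 + 2·IQR = 9.50 + 5.90 = 15.40.
0.4 < 0.65 → outlier.
All remaining values lie within [0.65, 15.40].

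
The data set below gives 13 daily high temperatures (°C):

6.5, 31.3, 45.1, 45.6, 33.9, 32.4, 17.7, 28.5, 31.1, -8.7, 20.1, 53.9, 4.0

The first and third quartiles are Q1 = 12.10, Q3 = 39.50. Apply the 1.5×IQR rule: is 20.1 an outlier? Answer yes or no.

IQR = Q3 − Q1 = 39.50 − 12.10 = 27.40.
Lower fence = Q1 − 1.5·IQR = 12.10 − 41.10 = -29.00.
Upper fence = Q3 + 1.5·IQR = 39.50 + 41.10 = 80.60.
20.1 lies within [-29.00, 80.60].

no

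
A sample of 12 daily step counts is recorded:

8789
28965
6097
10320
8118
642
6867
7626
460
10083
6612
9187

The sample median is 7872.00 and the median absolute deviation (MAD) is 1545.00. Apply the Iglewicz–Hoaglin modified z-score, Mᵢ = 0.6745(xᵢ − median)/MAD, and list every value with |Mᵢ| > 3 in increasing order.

|Mᵢ| > 3 ⇔ |xᵢ − 7872.00| > 3·1545.00/0.6745 = 6871.76.
So outliers lie outside [1000.24, 14743.76].
460: M = -3.24 → outlier.
642: M = -3.16 → outlier.
28965: M = 9.21 → outlier.

460, 642, 28965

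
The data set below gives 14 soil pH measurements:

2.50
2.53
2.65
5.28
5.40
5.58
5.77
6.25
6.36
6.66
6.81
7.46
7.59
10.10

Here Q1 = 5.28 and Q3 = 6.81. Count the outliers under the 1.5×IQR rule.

IQR = 1.53; fences at 5.28 − 2.295 = 2.985 and 6.81 + 2.295 = 9.105.
Outside the cutoffs: 2.50, 2.53, 2.65, 10.10.

4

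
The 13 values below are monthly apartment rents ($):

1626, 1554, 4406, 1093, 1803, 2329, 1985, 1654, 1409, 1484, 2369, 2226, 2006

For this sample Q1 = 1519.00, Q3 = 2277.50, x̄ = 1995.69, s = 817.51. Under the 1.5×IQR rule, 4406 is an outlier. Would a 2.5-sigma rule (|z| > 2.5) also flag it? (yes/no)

z = (4406 − 1995.69) / 817.51 = 2.95.
|z| = 2.95 > 2.5.

yes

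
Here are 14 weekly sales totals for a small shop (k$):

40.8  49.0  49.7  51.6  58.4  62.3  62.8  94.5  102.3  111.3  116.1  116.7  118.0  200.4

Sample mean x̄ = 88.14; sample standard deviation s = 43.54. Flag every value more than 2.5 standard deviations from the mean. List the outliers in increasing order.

Cutoffs at x̄ ± 2.5s: 88.14 ± 2.5·43.54 = [-20.71, 196.99].
200.4: z = 2.58, |z| > 2.5 → outlier.
Every other value lies within [-20.71, 196.99].

200.4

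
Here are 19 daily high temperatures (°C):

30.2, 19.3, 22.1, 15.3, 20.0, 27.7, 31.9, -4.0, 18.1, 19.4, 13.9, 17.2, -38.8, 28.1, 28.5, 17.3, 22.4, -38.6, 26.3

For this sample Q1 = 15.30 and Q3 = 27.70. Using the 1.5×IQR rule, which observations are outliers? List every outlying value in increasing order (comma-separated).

-38.8, -38.6, -4.0

IQR = Q3 − Q1 = 27.70 − 15.30 = 12.40.
Lower fence = Q1 − 1.5·IQR = 15.30 − 18.60 = -3.30.
Upper fence = Q3 + 1.5·IQR = 27.70 + 18.60 = 46.30.
-38.8 < -3.30 → outlier.
-38.6 < -3.30 → outlier.
-4.0 < -3.30 → outlier.
All remaining values lie within [-3.30, 46.30].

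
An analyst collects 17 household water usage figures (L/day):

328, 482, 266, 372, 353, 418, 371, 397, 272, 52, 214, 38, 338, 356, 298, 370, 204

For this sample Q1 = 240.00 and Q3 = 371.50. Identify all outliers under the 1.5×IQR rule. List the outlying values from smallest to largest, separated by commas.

IQR = Q3 − Q1 = 371.50 − 240.00 = 131.50.
Lower fence = Q1 − 1.5·IQR = 240.00 − 197.25 = 42.75.
Upper fence = Q3 + 1.5·IQR = 371.50 + 197.25 = 568.75.
38 < 42.75 → outlier.
All remaining values lie within [42.75, 568.75].

38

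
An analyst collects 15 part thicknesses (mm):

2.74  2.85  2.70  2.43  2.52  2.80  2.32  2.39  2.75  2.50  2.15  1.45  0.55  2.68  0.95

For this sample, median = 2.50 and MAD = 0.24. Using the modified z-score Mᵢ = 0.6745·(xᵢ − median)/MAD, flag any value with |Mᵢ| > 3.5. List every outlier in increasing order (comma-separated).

0.55, 0.95

|Mᵢ| > 3.5 ⇔ |xᵢ − 2.50| > 3.5·0.24/0.6745 = 1.25.
So outliers lie outside [1.25, 3.75].
0.55: M = -5.48 → outlier.
0.95: M = -4.36 → outlier.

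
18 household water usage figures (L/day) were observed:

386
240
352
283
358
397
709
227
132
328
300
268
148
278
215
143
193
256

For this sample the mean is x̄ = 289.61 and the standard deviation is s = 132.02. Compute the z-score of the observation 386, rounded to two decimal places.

z = (386 − 289.61) / 132.02 = 0.73.

0.73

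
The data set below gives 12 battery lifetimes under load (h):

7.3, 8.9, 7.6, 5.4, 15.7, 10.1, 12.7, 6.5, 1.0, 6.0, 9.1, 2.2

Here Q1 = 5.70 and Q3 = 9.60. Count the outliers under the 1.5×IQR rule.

IQR = 3.90; fences at 5.70 − 5.85 = -0.15 and 9.60 + 5.85 = 15.45.
Outside the cutoffs: 15.7.

1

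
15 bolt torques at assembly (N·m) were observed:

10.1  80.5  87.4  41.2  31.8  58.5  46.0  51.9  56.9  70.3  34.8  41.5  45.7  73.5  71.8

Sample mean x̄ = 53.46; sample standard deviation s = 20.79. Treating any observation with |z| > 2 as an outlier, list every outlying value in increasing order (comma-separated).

Cutoffs at x̄ ± 2s: 53.46 ± 2·20.79 = [11.88, 95.04].
10.1: z = -2.09, |z| > 2 → outlier.
Every other value lies within [11.88, 95.04].

10.1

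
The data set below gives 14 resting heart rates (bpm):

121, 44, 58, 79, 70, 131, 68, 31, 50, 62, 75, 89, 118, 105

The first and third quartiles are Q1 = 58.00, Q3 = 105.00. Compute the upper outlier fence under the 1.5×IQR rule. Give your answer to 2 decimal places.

175.50

IQR = Q3 − Q1 = 105.00 − 58.00 = 47.00.
Lower fence = Q1 − 1.5·IQR = 58.00 − 70.50 = -12.50.
Upper fence = Q3 + 1.5·IQR = 105.00 + 70.50 = 175.50.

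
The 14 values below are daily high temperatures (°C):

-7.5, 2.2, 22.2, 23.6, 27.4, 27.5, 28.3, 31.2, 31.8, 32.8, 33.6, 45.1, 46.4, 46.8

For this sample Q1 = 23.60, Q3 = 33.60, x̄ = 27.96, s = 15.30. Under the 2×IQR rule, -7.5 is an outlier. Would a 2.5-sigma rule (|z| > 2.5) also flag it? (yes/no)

no

z = (-7.5 − 27.96) / 15.30 = -2.32.
|z| = 2.32 ≤ 2.5.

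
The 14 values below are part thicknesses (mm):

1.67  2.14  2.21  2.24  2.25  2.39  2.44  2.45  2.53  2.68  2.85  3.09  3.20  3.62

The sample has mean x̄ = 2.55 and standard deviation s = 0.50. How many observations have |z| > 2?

Cutoffs: x̄ ± 2s = [1.55, 3.55].
Outside the cutoffs: 3.62.

1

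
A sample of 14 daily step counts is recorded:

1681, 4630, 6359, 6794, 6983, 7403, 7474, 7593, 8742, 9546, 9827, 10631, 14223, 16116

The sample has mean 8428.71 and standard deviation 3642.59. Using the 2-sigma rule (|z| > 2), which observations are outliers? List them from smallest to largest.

16116

Cutoffs at x̄ ± 2s: 8428.71 ± 2·3642.59 = [1143.53, 15713.89].
16116: z = 2.11, |z| > 2 → outlier.
Every other value lies within [1143.53, 15713.89].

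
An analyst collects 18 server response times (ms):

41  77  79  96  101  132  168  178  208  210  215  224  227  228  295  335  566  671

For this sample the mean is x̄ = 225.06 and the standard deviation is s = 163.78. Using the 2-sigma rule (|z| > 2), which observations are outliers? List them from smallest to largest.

Cutoffs at x̄ ± 2s: 225.06 ± 2·163.78 = [-102.50, 552.62].
566: z = 2.08, |z| > 2 → outlier.
671: z = 2.72, |z| > 2 → outlier.
Every other value lies within [-102.50, 552.62].

566, 671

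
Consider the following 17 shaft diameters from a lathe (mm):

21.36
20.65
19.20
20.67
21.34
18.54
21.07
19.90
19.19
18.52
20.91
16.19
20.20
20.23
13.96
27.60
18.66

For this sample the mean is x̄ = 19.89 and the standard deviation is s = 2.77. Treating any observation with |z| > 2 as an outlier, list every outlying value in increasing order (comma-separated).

Cutoffs at x̄ ± 2s: 19.89 ± 2·2.77 = [14.35, 25.43].
13.96: z = -2.14, |z| > 2 → outlier.
27.60: z = 2.78, |z| > 2 → outlier.
Every other value lies within [14.35, 25.43].

13.96, 27.60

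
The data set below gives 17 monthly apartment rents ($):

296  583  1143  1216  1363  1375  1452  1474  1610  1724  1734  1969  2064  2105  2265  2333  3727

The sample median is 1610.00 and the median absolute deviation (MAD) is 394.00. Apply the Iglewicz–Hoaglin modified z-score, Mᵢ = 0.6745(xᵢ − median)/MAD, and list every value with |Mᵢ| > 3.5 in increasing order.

3727

|Mᵢ| > 3.5 ⇔ |xᵢ − 1610.00| > 3.5·394.00/0.6745 = 2044.48.
So outliers lie outside [-434.48, 3654.48].
3727: M = 3.62 → outlier.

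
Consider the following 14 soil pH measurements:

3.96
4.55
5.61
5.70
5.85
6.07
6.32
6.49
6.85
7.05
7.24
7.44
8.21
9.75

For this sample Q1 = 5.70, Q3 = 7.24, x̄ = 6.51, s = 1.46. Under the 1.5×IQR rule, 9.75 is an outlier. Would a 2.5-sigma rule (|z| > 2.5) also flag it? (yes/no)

z = (9.75 − 6.51) / 1.46 = 2.22.
|z| = 2.22 ≤ 2.5.

no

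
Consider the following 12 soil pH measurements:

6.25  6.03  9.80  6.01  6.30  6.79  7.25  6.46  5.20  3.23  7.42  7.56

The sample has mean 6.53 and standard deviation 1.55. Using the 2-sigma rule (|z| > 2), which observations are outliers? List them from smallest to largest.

Cutoffs at x̄ ± 2s: 6.53 ± 2·1.55 = [3.43, 9.63].
3.23: z = -2.13, |z| > 2 → outlier.
9.80: z = 2.11, |z| > 2 → outlier.
Every other value lies within [3.43, 9.63].

3.23, 9.80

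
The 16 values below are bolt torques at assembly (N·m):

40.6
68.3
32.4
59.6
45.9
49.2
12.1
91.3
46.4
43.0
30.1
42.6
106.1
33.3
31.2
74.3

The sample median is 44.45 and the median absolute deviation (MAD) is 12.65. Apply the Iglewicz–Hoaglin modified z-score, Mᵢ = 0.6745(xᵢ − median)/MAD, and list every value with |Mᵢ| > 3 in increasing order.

|Mᵢ| > 3 ⇔ |xᵢ − 44.45| > 3·12.65/0.6745 = 56.26.
So outliers lie outside [-11.81, 100.71].
106.1: M = 3.29 → outlier.

106.1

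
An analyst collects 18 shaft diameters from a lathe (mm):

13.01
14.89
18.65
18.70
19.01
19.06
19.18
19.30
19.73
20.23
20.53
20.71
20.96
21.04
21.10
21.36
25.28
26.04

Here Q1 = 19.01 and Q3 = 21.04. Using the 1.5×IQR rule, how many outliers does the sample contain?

IQR = 2.03; fences at 19.01 − 3.045 = 15.965 and 21.04 + 3.045 = 24.085.
Outside the cutoffs: 13.01, 14.89, 25.28, 26.04.

4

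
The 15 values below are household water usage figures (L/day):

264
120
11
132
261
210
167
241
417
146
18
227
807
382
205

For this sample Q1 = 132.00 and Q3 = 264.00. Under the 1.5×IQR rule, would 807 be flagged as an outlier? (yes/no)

IQR = Q3 − Q1 = 264.00 − 132.00 = 132.00.
Lower fence = Q1 − 1.5·IQR = 132.00 − 198.00 = -66.00.
Upper fence = Q3 + 1.5·IQR = 264.00 + 198.00 = 462.00.
807 lies above the upper fence.

yes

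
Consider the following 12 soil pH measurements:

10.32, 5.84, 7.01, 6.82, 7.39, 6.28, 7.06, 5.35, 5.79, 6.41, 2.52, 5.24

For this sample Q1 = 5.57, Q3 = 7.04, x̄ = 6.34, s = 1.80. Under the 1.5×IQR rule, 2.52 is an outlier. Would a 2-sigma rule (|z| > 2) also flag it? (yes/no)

yes

z = (2.52 − 6.34) / 1.80 = -2.12.
|z| = 2.12 > 2.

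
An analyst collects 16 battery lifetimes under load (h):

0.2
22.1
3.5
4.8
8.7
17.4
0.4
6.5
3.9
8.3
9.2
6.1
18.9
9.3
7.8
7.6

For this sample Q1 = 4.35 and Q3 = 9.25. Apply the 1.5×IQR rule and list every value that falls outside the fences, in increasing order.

IQR = Q3 − Q1 = 9.25 − 4.35 = 4.90.
Lower fence = Q1 − 1.5·IQR = 4.35 − 7.35 = -3.00.
Upper fence = Q3 + 1.5·IQR = 9.25 + 7.35 = 16.60.
17.4 > 16.60 → outlier.
18.9 > 16.60 → outlier.
22.1 > 16.60 → outlier.
All remaining values lie within [-3.00, 16.60].

17.4, 18.9, 22.1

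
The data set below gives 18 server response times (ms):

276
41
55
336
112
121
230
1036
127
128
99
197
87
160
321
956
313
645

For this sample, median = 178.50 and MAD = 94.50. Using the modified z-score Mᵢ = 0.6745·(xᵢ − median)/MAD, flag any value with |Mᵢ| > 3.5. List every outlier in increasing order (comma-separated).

|Mᵢ| > 3.5 ⇔ |xᵢ − 178.50| > 3.5·94.50/0.6745 = 490.36.
So outliers lie outside [-311.86, 668.86].
956: M = 5.55 → outlier.
1036: M = 6.12 → outlier.

956, 1036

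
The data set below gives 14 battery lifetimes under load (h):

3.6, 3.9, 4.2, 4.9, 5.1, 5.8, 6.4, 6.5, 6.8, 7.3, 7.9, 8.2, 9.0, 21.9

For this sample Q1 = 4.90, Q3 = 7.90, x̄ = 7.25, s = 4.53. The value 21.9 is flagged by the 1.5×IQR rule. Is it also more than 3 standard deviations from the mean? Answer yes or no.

yes

z = (21.9 − 7.25) / 4.53 = 3.23.
|z| = 3.23 > 3.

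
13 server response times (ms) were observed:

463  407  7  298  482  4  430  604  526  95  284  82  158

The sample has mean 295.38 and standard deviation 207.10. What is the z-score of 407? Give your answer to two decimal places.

0.54

z = (407 − 295.38) / 207.10 = 0.54.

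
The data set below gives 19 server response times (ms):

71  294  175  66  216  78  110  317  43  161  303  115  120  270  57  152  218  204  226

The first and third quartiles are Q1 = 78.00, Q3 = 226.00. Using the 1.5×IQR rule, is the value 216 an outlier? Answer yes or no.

IQR = Q3 − Q1 = 226.00 − 78.00 = 148.00.
Lower fence = Q1 − 1.5·IQR = 78.00 − 222.00 = -144.00.
Upper fence = Q3 + 1.5·IQR = 226.00 + 222.00 = 448.00.
216 lies within [-144.00, 448.00].

no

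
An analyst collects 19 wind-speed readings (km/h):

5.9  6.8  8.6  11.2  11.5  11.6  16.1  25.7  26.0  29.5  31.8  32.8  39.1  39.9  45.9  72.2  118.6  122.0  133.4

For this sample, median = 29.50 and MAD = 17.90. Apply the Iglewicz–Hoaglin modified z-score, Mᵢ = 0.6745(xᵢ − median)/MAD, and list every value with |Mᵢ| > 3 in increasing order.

|Mᵢ| > 3 ⇔ |xᵢ − 29.50| > 3·17.90/0.6745 = 79.61.
So outliers lie outside [-50.11, 109.11].
118.6: M = 3.36 → outlier.
122.0: M = 3.49 → outlier.
133.4: M = 3.92 → outlier.

118.6, 122.0, 133.4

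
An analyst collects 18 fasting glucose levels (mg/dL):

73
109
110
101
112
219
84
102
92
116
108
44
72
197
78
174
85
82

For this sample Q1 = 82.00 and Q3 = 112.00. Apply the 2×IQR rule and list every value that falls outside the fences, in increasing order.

IQR = Q3 − Q1 = 112.00 − 82.00 = 30.00.
Lower fence = Q1 − 2·IQR = 82.00 − 60.00 = 22.00.
Upper fence = Q3 + 2·IQR = 112.00 + 60.00 = 172.00.
174 > 172.00 → outlier.
197 > 172.00 → outlier.
219 > 172.00 → outlier.
All remaining values lie within [22.00, 172.00].

174, 197, 219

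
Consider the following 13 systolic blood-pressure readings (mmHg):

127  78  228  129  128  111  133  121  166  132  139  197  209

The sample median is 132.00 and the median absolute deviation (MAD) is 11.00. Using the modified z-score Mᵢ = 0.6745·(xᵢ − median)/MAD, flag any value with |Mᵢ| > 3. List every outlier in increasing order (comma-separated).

78, 197, 209, 228

|Mᵢ| > 3 ⇔ |xᵢ − 132.00| > 3·11.00/0.6745 = 48.93.
So outliers lie outside [83.07, 180.93].
78: M = -3.31 → outlier.
197: M = 3.99 → outlier.
209: M = 4.72 → outlier.
228: M = 5.89 → outlier.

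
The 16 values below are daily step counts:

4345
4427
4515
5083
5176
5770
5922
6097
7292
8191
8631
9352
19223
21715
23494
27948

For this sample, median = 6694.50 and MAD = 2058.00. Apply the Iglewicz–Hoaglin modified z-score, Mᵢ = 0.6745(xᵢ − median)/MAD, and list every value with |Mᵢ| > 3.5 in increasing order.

19223, 21715, 23494, 27948

|Mᵢ| > 3.5 ⇔ |xᵢ − 6694.50| > 3.5·2058.00/0.6745 = 10679.02.
So outliers lie outside [-3984.52, 17373.52].
19223: M = 4.11 → outlier.
21715: M = 4.92 → outlier.
23494: M = 5.51 → outlier.
27948: M = 6.97 → outlier.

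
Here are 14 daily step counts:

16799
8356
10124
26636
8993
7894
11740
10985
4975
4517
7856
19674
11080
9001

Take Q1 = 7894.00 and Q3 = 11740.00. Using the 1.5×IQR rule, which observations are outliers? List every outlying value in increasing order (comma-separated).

IQR = Q3 − Q1 = 11740.00 − 7894.00 = 3846.00.
Lower fence = Q1 − 1.5·IQR = 7894.00 − 5769.00 = 2125.00.
Upper fence = Q3 + 1.5·IQR = 11740.00 + 5769.00 = 17509.00.
19674 > 17509.00 → outlier.
26636 > 17509.00 → outlier.
All remaining values lie within [2125.00, 17509.00].

19674, 26636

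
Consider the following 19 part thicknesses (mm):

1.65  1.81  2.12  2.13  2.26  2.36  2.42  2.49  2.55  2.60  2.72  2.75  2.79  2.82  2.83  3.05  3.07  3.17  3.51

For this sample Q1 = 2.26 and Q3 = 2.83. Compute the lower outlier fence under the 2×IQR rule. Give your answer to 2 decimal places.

IQR = Q3 − Q1 = 2.83 − 2.26 = 0.57.
Lower fence = Q1 − 2·IQR = 2.26 − 1.14 = 1.12.
Upper fence = Q3 + 2·IQR = 2.83 + 1.14 = 3.97.

1.12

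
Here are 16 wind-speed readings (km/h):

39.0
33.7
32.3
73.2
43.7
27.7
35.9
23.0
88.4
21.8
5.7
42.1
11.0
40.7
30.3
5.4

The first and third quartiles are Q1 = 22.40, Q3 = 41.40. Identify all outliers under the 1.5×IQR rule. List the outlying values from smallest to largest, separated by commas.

IQR = Q3 − Q1 = 41.40 − 22.40 = 19.00.
Lower fence = Q1 − 1.5·IQR = 22.40 − 28.50 = -6.10.
Upper fence = Q3 + 1.5·IQR = 41.40 + 28.50 = 69.90.
73.2 > 69.90 → outlier.
88.4 > 69.90 → outlier.
All remaining values lie within [-6.10, 69.90].

73.2, 88.4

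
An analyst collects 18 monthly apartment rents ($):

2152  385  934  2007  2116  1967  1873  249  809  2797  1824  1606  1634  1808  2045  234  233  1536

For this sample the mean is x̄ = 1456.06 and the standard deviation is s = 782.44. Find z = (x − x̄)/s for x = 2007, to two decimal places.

z = (2007 − 1456.06) / 782.44 = 0.70.

0.70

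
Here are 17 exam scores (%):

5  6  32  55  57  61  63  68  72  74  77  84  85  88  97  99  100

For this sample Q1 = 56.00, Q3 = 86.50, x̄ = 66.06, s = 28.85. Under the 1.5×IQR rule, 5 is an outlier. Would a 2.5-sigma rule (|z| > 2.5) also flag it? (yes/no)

z = (5 − 66.06) / 28.85 = -2.12.
|z| = 2.12 ≤ 2.5.

no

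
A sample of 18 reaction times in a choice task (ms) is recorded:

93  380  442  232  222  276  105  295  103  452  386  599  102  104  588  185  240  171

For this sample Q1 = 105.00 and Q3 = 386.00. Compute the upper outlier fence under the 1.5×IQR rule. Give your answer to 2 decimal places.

IQR = Q3 − Q1 = 386.00 − 105.00 = 281.00.
Lower fence = Q1 − 1.5·IQR = 105.00 − 421.50 = -316.50.
Upper fence = Q3 + 1.5·IQR = 386.00 + 421.50 = 807.50.

807.50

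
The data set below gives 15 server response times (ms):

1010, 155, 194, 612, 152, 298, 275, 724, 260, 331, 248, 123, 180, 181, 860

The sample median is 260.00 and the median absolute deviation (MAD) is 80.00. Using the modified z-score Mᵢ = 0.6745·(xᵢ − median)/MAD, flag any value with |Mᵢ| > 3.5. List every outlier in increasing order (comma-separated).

724, 860, 1010

|Mᵢ| > 3.5 ⇔ |xᵢ − 260.00| > 3.5·80.00/0.6745 = 415.12.
So outliers lie outside [-155.12, 675.12].
724: M = 3.91 → outlier.
860: M = 5.06 → outlier.
1010: M = 6.32 → outlier.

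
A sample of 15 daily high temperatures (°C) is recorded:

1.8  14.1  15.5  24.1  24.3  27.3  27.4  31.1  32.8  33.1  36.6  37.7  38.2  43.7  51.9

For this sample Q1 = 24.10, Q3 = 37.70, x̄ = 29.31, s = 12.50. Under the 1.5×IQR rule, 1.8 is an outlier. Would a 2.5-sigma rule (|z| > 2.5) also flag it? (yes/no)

no

z = (1.8 − 29.31) / 12.50 = -2.20.
|z| = 2.20 ≤ 2.5.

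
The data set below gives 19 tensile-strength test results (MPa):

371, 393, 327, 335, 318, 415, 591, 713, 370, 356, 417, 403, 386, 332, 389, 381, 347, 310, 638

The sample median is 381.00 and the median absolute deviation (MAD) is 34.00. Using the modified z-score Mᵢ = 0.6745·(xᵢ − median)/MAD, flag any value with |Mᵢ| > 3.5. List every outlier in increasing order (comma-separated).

591, 638, 713

|Mᵢ| > 3.5 ⇔ |xᵢ − 381.00| > 3.5·34.00/0.6745 = 176.43.
So outliers lie outside [204.57, 557.43].
591: M = 4.17 → outlier.
638: M = 5.10 → outlier.
713: M = 6.59 → outlier.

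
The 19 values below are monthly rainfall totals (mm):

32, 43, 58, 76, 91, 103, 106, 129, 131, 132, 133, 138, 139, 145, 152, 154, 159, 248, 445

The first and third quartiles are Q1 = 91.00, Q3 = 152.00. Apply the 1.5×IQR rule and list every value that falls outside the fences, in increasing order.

IQR = Q3 − Q1 = 152.00 − 91.00 = 61.00.
Lower fence = Q1 − 1.5·IQR = 91.00 − 91.50 = -0.50.
Upper fence = Q3 + 1.5·IQR = 152.00 + 91.50 = 243.50.
248 > 243.50 → outlier.
445 > 243.50 → outlier.
All remaining values lie within [-0.50, 243.50].

248, 445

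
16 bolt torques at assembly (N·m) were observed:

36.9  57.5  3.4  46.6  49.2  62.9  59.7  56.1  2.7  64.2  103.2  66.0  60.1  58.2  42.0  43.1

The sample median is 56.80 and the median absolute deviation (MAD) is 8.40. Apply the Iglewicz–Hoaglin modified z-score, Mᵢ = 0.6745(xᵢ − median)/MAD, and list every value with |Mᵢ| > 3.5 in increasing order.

|Mᵢ| > 3.5 ⇔ |xᵢ − 56.80| > 3.5·8.40/0.6745 = 43.59.
So outliers lie outside [13.21, 100.39].
2.7: M = -4.34 → outlier.
3.4: M = -4.29 → outlier.
103.2: M = 3.73 → outlier.

2.7, 3.4, 103.2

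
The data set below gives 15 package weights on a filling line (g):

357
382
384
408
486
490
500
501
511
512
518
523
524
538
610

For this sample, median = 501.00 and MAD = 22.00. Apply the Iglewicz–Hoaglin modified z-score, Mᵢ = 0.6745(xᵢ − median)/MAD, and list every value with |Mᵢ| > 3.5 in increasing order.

357, 382, 384

|Mᵢ| > 3.5 ⇔ |xᵢ − 501.00| > 3.5·22.00/0.6745 = 114.16.
So outliers lie outside [386.84, 615.16].
357: M = -4.41 → outlier.
382: M = -3.65 → outlier.
384: M = -3.59 → outlier.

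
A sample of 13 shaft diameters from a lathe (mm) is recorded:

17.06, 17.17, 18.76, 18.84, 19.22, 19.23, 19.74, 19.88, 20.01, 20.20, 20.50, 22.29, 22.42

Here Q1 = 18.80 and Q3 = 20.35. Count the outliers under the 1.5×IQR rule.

IQR = 1.55; fences at 18.80 − 2.325 = 16.475 and 20.35 + 2.325 = 22.675.
Every value lies within the cutoffs.

0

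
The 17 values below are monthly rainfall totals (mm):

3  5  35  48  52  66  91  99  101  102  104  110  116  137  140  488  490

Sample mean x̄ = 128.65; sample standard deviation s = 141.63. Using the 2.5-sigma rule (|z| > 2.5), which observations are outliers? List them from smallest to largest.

488, 490

Cutoffs at x̄ ± 2.5s: 128.65 ± 2.5·141.63 = [-225.425, 482.725].
488: z = 2.54, |z| > 2.5 → outlier.
490: z = 2.55, |z| > 2.5 → outlier.
Every other value lies within [-225.425, 482.725].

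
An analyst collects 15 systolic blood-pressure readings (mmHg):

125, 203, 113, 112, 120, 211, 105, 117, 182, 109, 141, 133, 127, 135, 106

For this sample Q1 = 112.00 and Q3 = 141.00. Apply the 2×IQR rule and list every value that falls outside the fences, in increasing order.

203, 211

IQR = Q3 − Q1 = 141.00 − 112.00 = 29.00.
Lower fence = Q1 − 2·IQR = 112.00 − 58.00 = 54.00.
Upper fence = Q3 + 2·IQR = 141.00 + 58.00 = 199.00.
203 > 199.00 → outlier.
211 > 199.00 → outlier.
All remaining values lie within [54.00, 199.00].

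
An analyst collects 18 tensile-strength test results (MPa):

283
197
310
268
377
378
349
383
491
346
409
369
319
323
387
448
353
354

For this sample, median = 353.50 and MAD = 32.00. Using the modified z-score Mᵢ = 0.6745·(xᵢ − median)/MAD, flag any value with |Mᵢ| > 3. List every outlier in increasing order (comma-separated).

197

|Mᵢ| > 3 ⇔ |xᵢ − 353.50| > 3·32.00/0.6745 = 142.33.
So outliers lie outside [211.17, 495.83].
197: M = -3.30 → outlier.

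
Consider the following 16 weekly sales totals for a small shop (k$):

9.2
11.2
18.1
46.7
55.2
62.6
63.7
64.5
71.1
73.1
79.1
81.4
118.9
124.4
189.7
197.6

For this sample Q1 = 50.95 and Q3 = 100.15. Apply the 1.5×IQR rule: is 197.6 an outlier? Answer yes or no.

IQR = Q3 − Q1 = 100.15 − 50.95 = 49.20.
Lower fence = Q1 − 1.5·IQR = 50.95 − 73.80 = -22.85.
Upper fence = Q3 + 1.5·IQR = 100.15 + 73.80 = 173.95.
197.6 lies above the upper fence.

yes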